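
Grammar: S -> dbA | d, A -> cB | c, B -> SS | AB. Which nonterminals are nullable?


A nonterminal is nullable iff some alternative derives ε (directly, or every symbol in it is nullable)
Nullable: {}


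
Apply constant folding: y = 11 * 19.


11 * 19 = 209 at compile time
Optimized: y = 209


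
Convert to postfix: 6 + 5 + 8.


Left to right (same or higher precedence on left)
Postfix: 6 5 + 8 +


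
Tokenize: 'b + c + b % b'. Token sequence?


Scan left to right, longest-match per lexeme
Tokens: ID(b), OP(+), ID(c), OP(+), ID(b), OP(%), ID(b)


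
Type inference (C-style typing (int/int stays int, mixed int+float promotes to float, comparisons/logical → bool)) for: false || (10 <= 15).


Operand types: bool || bool
Rule: logical operators take bool operands and yield bool
Result type: bool


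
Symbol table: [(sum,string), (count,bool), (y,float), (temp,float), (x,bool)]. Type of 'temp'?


Lookup 'temp' → type float


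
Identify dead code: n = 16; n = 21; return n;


first assignment to n is overwritten before any read
Dead: 'n = 16'


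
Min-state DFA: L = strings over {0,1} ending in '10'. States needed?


Track the longest suffix of input matching a prefix of '10': 3 classes (prefixes of length 0..2)
Minimal DFA: 3 states


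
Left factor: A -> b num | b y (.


Common prefix: 'b'
Factored: A -> b A', A' -> num | y (


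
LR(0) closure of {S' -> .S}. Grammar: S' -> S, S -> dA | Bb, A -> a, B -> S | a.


Start: S' -> .S
For each item with dot before a nonterminal B, add B -> .γ for every B-production
Closure: [S' -> .S, S -> .dA, S -> .Bb, B -> .S, B -> .a]


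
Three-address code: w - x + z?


Break into single-operator statements:
t1 = w - x
t2 = t1 + z


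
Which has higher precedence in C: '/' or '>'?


'/' is multiplicative (level 10); '>' is relational (level 7)
Higher level binds tighter
'/' has higher precedence than '>'


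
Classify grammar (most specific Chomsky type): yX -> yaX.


LHS has context (more than one symbol) and |LHS| ≤ |RHS|
Classification: Type 1 (Context-Sensitive)


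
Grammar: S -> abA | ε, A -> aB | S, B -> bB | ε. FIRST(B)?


Per alternative of B: FIRST(bB) = {b}; FIRST(ε) = {ε}
FIRST(B) = {b, ε}


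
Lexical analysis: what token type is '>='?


Pattern: operator symbol
Type: OPERATOR


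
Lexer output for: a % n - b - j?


Scan left to right, longest-match per lexeme
Tokens: ID(a), OP(%), ID(n), OP(-), ID(b), OP(-), ID(j)


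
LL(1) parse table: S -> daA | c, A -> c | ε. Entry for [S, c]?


For [S, c]: 'c' ∈ FIRST(c)
Entry: S -> c


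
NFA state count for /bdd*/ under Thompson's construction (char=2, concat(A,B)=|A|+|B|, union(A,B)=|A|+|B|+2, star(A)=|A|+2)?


Syntax tree has 3 char leaf(s), 0 union(s), 1 star(s)
chars contribute 3×2 = 6; each union adds +2; each star adds +2
Total: 6 + 0 + 2 = 8 states


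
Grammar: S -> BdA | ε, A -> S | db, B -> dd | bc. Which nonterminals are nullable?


A nonterminal is nullable iff some alternative derives ε (directly, or every symbol in it is nullable)
Nullable: {A, S}


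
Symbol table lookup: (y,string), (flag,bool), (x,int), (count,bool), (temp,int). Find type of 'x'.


Lookup 'x' → type int


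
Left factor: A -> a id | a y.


Common prefix: 'a'
Factored: A -> a A', A' -> id | y


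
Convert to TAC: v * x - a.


Break into single-operator statements:
t1 = v * x
t2 = t1 - a


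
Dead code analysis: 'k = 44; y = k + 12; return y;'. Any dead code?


k is read by y's definition; y is returned
No dead code


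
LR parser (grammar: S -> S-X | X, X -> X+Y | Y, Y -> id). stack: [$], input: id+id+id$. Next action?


no handle on stack; shift 'id'
Action: shift


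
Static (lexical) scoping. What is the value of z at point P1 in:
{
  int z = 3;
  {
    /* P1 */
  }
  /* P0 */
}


P1's block does not declare z; resolves to the enclosing declaration at depth 0
z = 3


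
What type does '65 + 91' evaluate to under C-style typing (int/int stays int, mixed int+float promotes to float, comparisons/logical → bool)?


Operand types: int + int
Rule: mixed int/float promotes to float; int/int stays int
Result type: int


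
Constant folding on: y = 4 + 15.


4 + 15 = 19 at compile time
Optimized: y = 19


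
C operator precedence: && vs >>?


'>>' is shift (level 8); '&&' is logical AND (level 2)
Higher level binds tighter
'>>' has higher precedence than '&&'


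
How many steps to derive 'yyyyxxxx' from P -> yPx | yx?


Derivation: P => yPx => yyPxx => yyyPxxx => yyyyxxxx
Steps: 4


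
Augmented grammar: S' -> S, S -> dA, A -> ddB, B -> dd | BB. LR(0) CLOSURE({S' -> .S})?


Start: S' -> .S
For each item with dot before a nonterminal B, add B -> .γ for every B-production
Closure: [S' -> .S, S -> .dA]


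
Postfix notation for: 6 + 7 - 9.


Left to right (same or higher precedence on left)
Postfix: 6 7 + 9 -


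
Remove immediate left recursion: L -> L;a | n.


Left-recursive alternatives: L;a; non-recursive: n
Introduce L': L -> nL', L' -> ;aL' | ε


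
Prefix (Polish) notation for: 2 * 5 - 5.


left-to-right (same/higher precedence on left): tree is (- (* 2 5) 5)
Prefix: - * 2 5 5


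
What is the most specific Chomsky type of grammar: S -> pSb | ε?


Single nonterminal LHS, but p^n b^n is not regular
Classification: Type 2 (Context-Free)


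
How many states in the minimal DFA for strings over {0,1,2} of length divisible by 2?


Track length mod 2: states 0..1, accept at 0
Minimal DFA: 2 states


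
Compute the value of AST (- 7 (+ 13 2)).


Evaluate inner: (+ 13 2) = 15
Evaluate root: (- 7 15) = -8
Result: -8


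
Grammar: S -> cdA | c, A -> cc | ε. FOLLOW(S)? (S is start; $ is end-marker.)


$ ∈ FOLLOW(S). For each A -> αBβ: add FIRST(β)\{ε} to FOLLOW(B); if β nullable, add FOLLOW(A).
FOLLOW(S) = {$}


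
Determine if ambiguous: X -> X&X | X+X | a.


'a&a+a' has two parse trees (no precedence encoded between & and +)
Ambiguous


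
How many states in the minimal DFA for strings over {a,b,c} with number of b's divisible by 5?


Track (count of b) mod 5: states 0..4, accept at 0
Minimal DFA: 5 states


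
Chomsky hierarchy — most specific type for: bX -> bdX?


LHS has context (more than one symbol) and |LHS| ≤ |RHS|
Classification: Type 1 (Context-Sensitive)


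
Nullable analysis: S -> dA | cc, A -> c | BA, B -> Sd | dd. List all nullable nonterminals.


A nonterminal is nullable iff some alternative derives ε (directly, or every symbol in it is nullable)
Nullable: {}


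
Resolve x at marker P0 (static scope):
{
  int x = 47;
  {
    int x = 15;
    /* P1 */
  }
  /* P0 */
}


x declared in the same block as P0
x = 47


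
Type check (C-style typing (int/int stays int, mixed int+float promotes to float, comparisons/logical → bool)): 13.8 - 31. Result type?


Operand types: float - int
Rule: mixed int/float promotes to float; int/int stays int
Result type: float


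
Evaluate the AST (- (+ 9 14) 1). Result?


Evaluate inner: (+ 9 14) = 23
Evaluate root: (- 23 1) = 22
Result: 22


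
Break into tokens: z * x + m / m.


Scan left to right, longest-match per lexeme
Tokens: ID(z), OP(*), ID(x), OP(+), ID(m), OP(/), ID(m)


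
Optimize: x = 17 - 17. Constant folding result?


17 - 17 = 0 at compile time
Optimized: x = 0


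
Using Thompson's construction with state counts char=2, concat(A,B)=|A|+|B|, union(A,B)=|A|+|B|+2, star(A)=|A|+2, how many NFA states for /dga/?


Syntax tree has 3 char leaf(s), 0 union(s), 0 star(s)
chars contribute 3×2 = 6; each union adds +2; each star adds +2
Total: 6 + 0 + 0 = 6 states


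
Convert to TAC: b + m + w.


Break into single-operator statements:
t1 = b + m
t2 = t1 + w


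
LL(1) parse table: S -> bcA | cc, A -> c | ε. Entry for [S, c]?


For [S, c]: 'c' ∈ FIRST(cc)
Entry: S -> cc


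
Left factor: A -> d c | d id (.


Common prefix: 'd'
Factored: A -> d A', A' -> c | id (


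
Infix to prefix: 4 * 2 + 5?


left-to-right (same/higher precedence on left): tree is (+ (* 4 2) 5)
Prefix: + * 4 2 5


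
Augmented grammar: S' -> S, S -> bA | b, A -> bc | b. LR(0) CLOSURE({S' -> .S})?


Start: S' -> .S
For each item with dot before a nonterminal B, add B -> .γ for every B-production
Closure: [S' -> .S, S -> .bA, S -> .b]


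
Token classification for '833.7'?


Pattern: digits with a decimal point
Type: FLOAT_LITERAL


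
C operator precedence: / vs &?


'/' is multiplicative (level 10); '&' is bitwise AND (level 5)
Higher level binds tighter
'/' has higher precedence than '&'


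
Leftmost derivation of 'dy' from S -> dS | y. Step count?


Derivation: S => dS => dy
Steps: 2


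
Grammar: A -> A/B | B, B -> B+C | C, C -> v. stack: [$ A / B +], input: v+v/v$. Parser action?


no handle; shift 'v'
Action: shift


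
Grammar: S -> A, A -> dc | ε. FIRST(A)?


Per alternative of A: FIRST(dc) = {d}; FIRST(ε) = {ε}
FIRST(A) = {d, ε}


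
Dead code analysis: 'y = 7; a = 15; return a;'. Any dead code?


y is assigned but never read
Dead: 'y = 7'


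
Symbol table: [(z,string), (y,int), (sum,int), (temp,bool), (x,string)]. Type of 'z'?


Lookup 'z' → type string


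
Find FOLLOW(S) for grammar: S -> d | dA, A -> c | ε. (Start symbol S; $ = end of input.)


$ ∈ FOLLOW(S). For each A -> αBβ: add FIRST(β)\{ε} to FOLLOW(B); if β nullable, add FOLLOW(A).
FOLLOW(S) = {$}


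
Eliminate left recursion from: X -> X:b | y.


Left-recursive alternatives: X:b; non-recursive: y
Introduce X': X -> yX', X' -> :bX' | ε


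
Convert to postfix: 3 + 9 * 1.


* has higher precedence, evaluate 9*1 first
Postfix: 3 9 1 * +


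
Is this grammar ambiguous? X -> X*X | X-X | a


'a*a-a' has two parse trees (no precedence encoded between * and -)
Ambiguous


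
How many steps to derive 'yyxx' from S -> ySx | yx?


Derivation: S => ySx => yyxx
Steps: 2


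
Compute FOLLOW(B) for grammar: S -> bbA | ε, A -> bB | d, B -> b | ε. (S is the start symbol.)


$ ∈ FOLLOW(S). For each A -> αBβ: add FIRST(β)\{ε} to FOLLOW(B); if β nullable, add FOLLOW(A).
FOLLOW(B) = {$}


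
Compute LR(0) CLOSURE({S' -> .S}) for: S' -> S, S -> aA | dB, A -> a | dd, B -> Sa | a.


Start: S' -> .S
For each item with dot before a nonterminal B, add B -> .γ for every B-production
Closure: [S' -> .S, S -> .aA, S -> .dB]


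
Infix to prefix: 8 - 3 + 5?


left-to-right (same/higher precedence on left): tree is (+ (- 8 3) 5)
Prefix: + - 8 3 5


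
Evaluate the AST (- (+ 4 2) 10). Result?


Evaluate inner: (+ 4 2) = 6
Evaluate root: (- 6 10) = -4
Result: -4


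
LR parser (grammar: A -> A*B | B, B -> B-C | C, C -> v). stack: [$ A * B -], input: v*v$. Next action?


no handle; shift 'v'
Action: shift


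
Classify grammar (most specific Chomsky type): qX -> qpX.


LHS has context (more than one symbol) and |LHS| ≤ |RHS|
Classification: Type 1 (Context-Sensitive)


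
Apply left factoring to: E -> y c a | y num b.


Common prefix: 'y'
Factored: E -> y E', E' -> c a | num b


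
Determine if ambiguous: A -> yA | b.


right-linear, alternatives start with distinct terminals 'y' vs 'b': unique leftmost derivation
Unambiguous


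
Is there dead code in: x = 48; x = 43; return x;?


first assignment to x is overwritten before any read
Dead: 'x = 48'


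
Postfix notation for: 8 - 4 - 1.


Left to right (same or higher precedence on left)
Postfix: 8 4 - 1 -


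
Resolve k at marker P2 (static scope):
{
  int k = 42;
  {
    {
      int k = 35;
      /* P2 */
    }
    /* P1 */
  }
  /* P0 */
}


k declared in the same block as P2
k = 35


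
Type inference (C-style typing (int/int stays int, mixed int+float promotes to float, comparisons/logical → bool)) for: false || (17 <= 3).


Operand types: bool || bool
Rule: logical operators take bool operands and yield bool
Result type: bool


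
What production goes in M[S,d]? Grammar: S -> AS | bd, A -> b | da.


For [S, d]: 'd' ∈ FIRST(AS)
Entry: S -> AS


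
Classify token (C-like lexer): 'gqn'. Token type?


Pattern: letter/underscore followed by alphanumerics, not a keyword
Type: IDENTIFIER


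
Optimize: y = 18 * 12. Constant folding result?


18 * 12 = 216 at compile time
Optimized: y = 216


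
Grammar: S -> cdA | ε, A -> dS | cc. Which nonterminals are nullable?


A nonterminal is nullable iff some alternative derives ε (directly, or every symbol in it is nullable)
Nullable: {S}


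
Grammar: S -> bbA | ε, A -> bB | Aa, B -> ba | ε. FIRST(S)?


Per alternative of S: FIRST(bbA) = {b}; FIRST(ε) = {ε}
FIRST(S) = {b, ε}


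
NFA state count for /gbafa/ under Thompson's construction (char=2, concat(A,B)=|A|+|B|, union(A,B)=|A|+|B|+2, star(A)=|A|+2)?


Syntax tree has 5 char leaf(s), 0 union(s), 0 star(s)
chars contribute 5×2 = 10; each union adds +2; each star adds +2
Total: 10 + 0 + 0 = 10 states


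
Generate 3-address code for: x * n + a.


Break into single-operator statements:
t1 = x * n
t2 = t1 + a


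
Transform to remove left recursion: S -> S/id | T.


Left-recursive alternatives: S/id; non-recursive: T
Introduce S': S -> TS', S' -> /idS' | ε


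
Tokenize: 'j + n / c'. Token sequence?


Scan left to right, longest-match per lexeme
Tokens: ID(j), OP(+), ID(n), OP(/), ID(c)


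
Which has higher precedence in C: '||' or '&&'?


'&&' is logical AND (level 2); '||' is logical OR (level 1)
Higher level binds tighter
'&&' has higher precedence than '||'


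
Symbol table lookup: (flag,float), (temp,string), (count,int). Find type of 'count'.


Lookup 'count' → type int


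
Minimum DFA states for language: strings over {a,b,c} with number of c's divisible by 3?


Track (count of c) mod 3: states 0..2, accept at 0
Minimal DFA: 3 states


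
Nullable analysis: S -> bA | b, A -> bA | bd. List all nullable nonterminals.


A nonterminal is nullable iff some alternative derives ε (directly, or every symbol in it is nullable)
Nullable: {}


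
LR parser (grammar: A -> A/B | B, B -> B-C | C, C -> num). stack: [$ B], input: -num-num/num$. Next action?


shift '-' to continue B -> B-C
Action: shift


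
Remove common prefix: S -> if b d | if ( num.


Common prefix: 'if'
Factored: S -> if S', S' -> b d | ( num


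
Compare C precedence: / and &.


'/' is multiplicative (level 10); '&' is bitwise AND (level 5)
Higher level binds tighter
'/' has higher precedence than '&'


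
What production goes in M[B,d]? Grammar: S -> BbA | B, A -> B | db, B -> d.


For [B, d]: 'd' ∈ FIRST(d)
Entry: B -> d


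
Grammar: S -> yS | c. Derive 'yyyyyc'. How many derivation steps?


Derivation: S => yS => yyS => yyyS => yyyyS => yyyyyS => yyyyyc
Steps: 6


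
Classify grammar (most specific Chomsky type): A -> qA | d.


Right-linear: every RHS is a terminal or a terminal followed by one nonterminal
Classification: Type 3 (Regular)


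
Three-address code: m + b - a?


Break into single-operator statements:
t1 = m + b
t2 = t1 - a


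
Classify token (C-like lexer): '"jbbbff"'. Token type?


Pattern: double-quoted sequence
Type: STRING_LITERAL


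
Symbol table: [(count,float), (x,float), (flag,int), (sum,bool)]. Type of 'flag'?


Lookup 'flag' → type int


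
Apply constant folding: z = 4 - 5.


4 - 5 = -1 at compile time
Optimized: z = -1


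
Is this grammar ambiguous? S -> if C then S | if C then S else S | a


dangling else: 'if C then if C then a else a' parses two ways
Ambiguous


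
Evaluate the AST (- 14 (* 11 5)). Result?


Evaluate inner: (* 11 5) = 55
Evaluate root: (- 14 55) = -41
Result: -41


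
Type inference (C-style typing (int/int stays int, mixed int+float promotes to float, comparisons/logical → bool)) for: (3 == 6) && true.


Operand types: bool && bool
Rule: logical operators take bool operands and yield bool
Result type: bool


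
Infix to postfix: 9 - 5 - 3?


Left to right (same or higher precedence on left)
Postfix: 9 5 - 3 -


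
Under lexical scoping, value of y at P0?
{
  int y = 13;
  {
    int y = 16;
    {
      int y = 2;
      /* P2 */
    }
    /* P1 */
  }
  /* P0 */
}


y declared in the same block as P0
y = 13


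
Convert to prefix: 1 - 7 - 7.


left-to-right (same/higher precedence on left): tree is (- (- 1 7) 7)
Prefix: - - 1 7 7


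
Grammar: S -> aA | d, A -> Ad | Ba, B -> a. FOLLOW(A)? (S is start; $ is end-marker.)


$ ∈ FOLLOW(S). For each A -> αBβ: add FIRST(β)\{ε} to FOLLOW(B); if β nullable, add FOLLOW(A).
FOLLOW(A) = {$, d}


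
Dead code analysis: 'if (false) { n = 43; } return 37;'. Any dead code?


condition is constant false, so the whole block is unreachable
Dead: 'if (false) { n = 43; }'


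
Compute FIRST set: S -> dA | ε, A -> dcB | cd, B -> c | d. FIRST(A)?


Per alternative of A: FIRST(dcB) = {d}; FIRST(cd) = {c}
FIRST(A) = {c, d}


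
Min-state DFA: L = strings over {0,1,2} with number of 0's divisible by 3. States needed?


Track (count of 0) mod 3: states 0..2, accept at 0
Minimal DFA: 3 states


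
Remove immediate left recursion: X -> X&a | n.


Left-recursive alternatives: X&a; non-recursive: n
Introduce X': X -> nX', X' -> &aX' | ε


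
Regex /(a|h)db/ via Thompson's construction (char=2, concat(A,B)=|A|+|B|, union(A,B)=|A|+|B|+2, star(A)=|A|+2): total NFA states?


Syntax tree has 4 char leaf(s), 1 union(s), 0 star(s)
chars contribute 4×2 = 8; each union adds +2; each star adds +2
Total: 8 + 2 + 0 = 10 states


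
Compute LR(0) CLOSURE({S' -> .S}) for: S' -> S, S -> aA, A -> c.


Start: S' -> .S
For each item with dot before a nonterminal B, add B -> .γ for every B-production
Closure: [S' -> .S, S -> .aA]


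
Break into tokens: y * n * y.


Scan left to right, longest-match per lexeme
Tokens: ID(y), OP(*), ID(n), OP(*), ID(y)


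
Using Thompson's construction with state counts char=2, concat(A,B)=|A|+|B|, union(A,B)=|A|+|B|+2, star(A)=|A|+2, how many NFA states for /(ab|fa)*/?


Syntax tree has 4 char leaf(s), 1 union(s), 1 star(s)
chars contribute 4×2 = 8; each union adds +2; each star adds +2
Total: 8 + 2 + 2 = 12 states


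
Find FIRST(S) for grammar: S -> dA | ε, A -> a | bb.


Per alternative of S: FIRST(dA) = {d}; FIRST(ε) = {ε}
FIRST(S) = {d, ε}


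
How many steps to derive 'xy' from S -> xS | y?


Derivation: S => xS => xy
Steps: 2


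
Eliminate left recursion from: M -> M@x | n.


Left-recursive alternatives: M@x; non-recursive: n
Introduce M': M -> nM', M' -> @xM' | ε


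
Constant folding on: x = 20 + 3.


20 + 3 = 23 at compile time
Optimized: x = 23


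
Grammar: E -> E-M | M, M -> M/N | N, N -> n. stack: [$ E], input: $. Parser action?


start symbol E on stack, input exhausted
Action: accept


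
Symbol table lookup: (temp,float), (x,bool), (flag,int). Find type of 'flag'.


Lookup 'flag' → type int


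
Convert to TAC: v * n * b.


Break into single-operator statements:
t1 = v * n
t2 = t1 * b


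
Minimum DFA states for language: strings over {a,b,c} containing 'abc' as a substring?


KMP-style automaton: 3 progress states + 1 absorbing accept = 4
Minimal DFA: 4 states


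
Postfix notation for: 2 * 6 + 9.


Left to right (same or higher precedence on left)
Postfix: 2 6 * 9 +


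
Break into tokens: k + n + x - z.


Scan left to right, longest-match per lexeme
Tokens: ID(k), OP(+), ID(n), OP(+), ID(x), OP(-), ID(z)


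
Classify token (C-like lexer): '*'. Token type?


Pattern: operator symbol
Type: OPERATOR


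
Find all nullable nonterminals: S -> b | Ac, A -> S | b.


A nonterminal is nullable iff some alternative derives ε (directly, or every symbol in it is nullable)
Nullable: {}


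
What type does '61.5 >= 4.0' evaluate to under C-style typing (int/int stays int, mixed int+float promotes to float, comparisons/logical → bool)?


Operand types: float >= float
Rule: comparison yields bool
Result type: bool


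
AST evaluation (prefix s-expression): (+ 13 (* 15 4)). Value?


Evaluate inner: (* 15 4) = 60
Evaluate root: (+ 13 60) = 73
Result: 73


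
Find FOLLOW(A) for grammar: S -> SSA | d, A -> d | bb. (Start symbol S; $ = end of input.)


$ ∈ FOLLOW(S). For each A -> αBβ: add FIRST(β)\{ε} to FOLLOW(B); if β nullable, add FOLLOW(A).
FOLLOW(A) = {$, b, d}


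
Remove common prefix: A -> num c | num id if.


Common prefix: 'num'
Factored: A -> num A', A' -> c | id if


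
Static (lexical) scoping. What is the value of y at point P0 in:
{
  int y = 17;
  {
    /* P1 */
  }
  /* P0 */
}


y declared in the same block as P0
y = 17


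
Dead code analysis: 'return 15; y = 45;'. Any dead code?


statement follows a return and is unreachable
Dead: 'y = 45'


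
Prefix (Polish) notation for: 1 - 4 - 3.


left-to-right (same/higher precedence on left): tree is (- (- 1 4) 3)
Prefix: - - 1 4 3


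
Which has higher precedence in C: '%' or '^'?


'%' is multiplicative (level 10); '^' is bitwise XOR (level 4)
Higher level binds tighter
'%' has higher precedence than '^'


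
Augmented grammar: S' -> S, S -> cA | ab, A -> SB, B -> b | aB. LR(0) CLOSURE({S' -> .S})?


Start: S' -> .S
For each item with dot before a nonterminal B, add B -> .γ for every B-production
Closure: [S' -> .S, S -> .cA, S -> .ab]


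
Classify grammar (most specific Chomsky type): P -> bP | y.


Right-linear: every RHS is a terminal or a terminal followed by one nonterminal
Classification: Type 3 (Regular)


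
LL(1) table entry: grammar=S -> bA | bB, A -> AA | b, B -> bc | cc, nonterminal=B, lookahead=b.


For [B, b]: 'b' ∈ FIRST(bc)
Entry: B -> bc


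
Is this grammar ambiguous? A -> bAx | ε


balanced b^n…x^n: each string has a unique parse
Unambiguous


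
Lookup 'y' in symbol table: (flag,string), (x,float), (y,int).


Lookup 'y' → type int


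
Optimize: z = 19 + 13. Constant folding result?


19 + 13 = 32 at compile time
Optimized: z = 32


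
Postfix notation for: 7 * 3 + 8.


Left to right (same or higher precedence on left)
Postfix: 7 3 * 8 +


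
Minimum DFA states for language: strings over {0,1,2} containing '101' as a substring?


KMP-style automaton: 3 progress states + 1 absorbing accept = 4
Minimal DFA: 4 states


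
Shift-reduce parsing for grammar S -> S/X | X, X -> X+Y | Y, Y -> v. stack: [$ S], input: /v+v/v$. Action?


shift '/' to continue S -> S/X
Action: shift


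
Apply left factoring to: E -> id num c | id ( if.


Common prefix: 'id'
Factored: E -> id E', E' -> num c | ( if


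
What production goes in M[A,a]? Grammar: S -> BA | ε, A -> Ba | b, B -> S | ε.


For [A, a]: 'a' ∈ FIRST(Ba)
Entry: A -> Ba


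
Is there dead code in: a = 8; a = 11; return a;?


first assignment to a is overwritten before any read
Dead: 'a = 8'


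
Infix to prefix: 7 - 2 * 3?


'*' binds tighter: tree is (- 7 (* 2 3))
Prefix: - 7 * 2 3


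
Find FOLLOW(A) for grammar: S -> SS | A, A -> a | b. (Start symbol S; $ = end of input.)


$ ∈ FOLLOW(S). For each A -> αBβ: add FIRST(β)\{ε} to FOLLOW(B); if β nullable, add FOLLOW(A).
FOLLOW(A) = {$, a, b}


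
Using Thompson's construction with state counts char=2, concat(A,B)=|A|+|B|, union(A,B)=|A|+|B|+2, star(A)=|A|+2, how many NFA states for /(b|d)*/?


Syntax tree has 2 char leaf(s), 1 union(s), 1 star(s)
chars contribute 2×2 = 4; each union adds +2; each star adds +2
Total: 4 + 2 + 2 = 8 states


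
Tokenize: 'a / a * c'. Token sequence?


Scan left to right, longest-match per lexeme
Tokens: ID(a), OP(/), ID(a), OP(*), ID(c)


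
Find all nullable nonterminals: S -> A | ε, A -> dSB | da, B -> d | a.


A nonterminal is nullable iff some alternative derives ε (directly, or every symbol in it is nullable)
Nullable: {S}


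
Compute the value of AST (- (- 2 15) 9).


Evaluate inner: (- 2 15) = -13
Evaluate root: (- -13 9) = -22
Result: -22


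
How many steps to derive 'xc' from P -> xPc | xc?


Derivation: P => xc
Steps: 1


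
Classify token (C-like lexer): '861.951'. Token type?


Pattern: digits with a decimal point
Type: FLOAT_LITERAL


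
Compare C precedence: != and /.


'/' is multiplicative (level 10); '!=' is equality (level 6)
Higher level binds tighter
'/' has higher precedence than '!='


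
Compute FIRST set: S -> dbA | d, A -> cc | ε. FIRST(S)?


Per alternative of S: FIRST(dbA) = {d}; FIRST(d) = {d}
FIRST(S) = {d}


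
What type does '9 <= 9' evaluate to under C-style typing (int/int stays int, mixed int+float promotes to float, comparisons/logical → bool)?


Operand types: int <= int
Rule: comparison yields bool
Result type: bool


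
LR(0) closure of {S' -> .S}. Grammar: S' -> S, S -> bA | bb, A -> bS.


Start: S' -> .S
For each item with dot before a nonterminal B, add B -> .γ for every B-production
Closure: [S' -> .S, S -> .bA, S -> .bb]


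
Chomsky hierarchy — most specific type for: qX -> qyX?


LHS has context (more than one symbol) and |LHS| ≤ |RHS|
Classification: Type 1 (Context-Sensitive)


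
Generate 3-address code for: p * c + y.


Break into single-operator statements:
t1 = p * c
t2 = t1 + y


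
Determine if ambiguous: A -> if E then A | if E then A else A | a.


dangling else: 'if E then if E then a else a' parses two ways
Ambiguous


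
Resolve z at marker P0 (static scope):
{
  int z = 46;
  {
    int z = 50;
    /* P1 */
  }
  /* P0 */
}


z declared in the same block as P0
z = 46


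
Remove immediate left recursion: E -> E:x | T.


Left-recursive alternatives: E:x; non-recursive: T
Introduce E': E -> TE', E' -> :xE' | ε


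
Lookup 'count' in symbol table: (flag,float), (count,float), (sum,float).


Lookup 'count' → type float


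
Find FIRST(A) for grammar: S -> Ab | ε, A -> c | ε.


Per alternative of A: FIRST(c) = {c}; FIRST(ε) = {ε}
FIRST(A) = {c, ε}


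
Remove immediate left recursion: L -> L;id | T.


Left-recursive alternatives: L;id; non-recursive: T
Introduce L': L -> TL', L' -> ;idL' | ε


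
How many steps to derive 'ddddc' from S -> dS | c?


Derivation: S => dS => ddS => dddS => ddddS => ddddc
Steps: 5


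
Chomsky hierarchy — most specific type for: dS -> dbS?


LHS has context (more than one symbol) and |LHS| ≤ |RHS|
Classification: Type 1 (Context-Sensitive)


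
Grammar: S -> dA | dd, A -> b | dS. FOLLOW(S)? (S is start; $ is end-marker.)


$ ∈ FOLLOW(S). For each A -> αBβ: add FIRST(β)\{ε} to FOLLOW(B); if β nullable, add FOLLOW(A).
FOLLOW(S) = {$}


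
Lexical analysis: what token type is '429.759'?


Pattern: digits with a decimal point
Type: FLOAT_LITERAL


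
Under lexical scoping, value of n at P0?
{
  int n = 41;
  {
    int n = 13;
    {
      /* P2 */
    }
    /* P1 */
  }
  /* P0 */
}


n declared in the same block as P0
n = 41


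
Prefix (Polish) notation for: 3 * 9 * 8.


left-to-right (same/higher precedence on left): tree is (* (* 3 9) 8)
Prefix: * * 3 9 8


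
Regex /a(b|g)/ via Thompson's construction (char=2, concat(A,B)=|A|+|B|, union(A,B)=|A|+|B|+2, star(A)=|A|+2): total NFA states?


Syntax tree has 3 char leaf(s), 1 union(s), 0 star(s)
chars contribute 3×2 = 6; each union adds +2; each star adds +2
Total: 6 + 2 + 0 = 8 states


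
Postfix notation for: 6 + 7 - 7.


Left to right (same or higher precedence on left)
Postfix: 6 7 + 7 -


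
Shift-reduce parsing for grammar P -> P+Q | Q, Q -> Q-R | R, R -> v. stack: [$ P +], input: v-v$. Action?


no handle ('P+' is not any RHS); shift 'v'
Action: shift


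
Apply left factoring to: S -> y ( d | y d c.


Common prefix: 'y'
Factored: S -> y S', S' -> ( d | d c


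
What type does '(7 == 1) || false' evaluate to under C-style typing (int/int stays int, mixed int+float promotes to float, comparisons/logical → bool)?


Operand types: bool || bool
Rule: logical operators take bool operands and yield bool
Result type: bool


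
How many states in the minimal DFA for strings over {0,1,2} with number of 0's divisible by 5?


Track (count of 0) mod 5: states 0..4, accept at 0
Minimal DFA: 5 states


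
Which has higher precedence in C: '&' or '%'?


'%' is multiplicative (level 10); '&' is bitwise AND (level 5)
Higher level binds tighter
'%' has higher precedence than '&'


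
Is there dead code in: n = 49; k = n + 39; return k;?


n is read by k's definition; k is returned
No dead code


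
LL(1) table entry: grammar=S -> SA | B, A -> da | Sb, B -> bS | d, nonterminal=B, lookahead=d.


For [B, d]: 'd' ∈ FIRST(d)
Entry: B -> d


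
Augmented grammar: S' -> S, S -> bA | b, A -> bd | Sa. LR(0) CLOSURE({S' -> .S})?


Start: S' -> .S
For each item with dot before a nonterminal B, add B -> .γ for every B-production
Closure: [S' -> .S, S -> .bA, S -> .b]


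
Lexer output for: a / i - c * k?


Scan left to right, longest-match per lexeme
Tokens: ID(a), OP(/), ID(i), OP(-), ID(c), OP(*), ID(k)


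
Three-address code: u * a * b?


Break into single-operator statements:
t1 = u * a
t2 = t1 * b


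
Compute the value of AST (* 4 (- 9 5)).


Evaluate inner: (- 9 5) = 4
Evaluate root: (* 4 4) = 16
Result: 16


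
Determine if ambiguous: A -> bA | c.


right-linear, alternatives start with distinct terminals 'b' vs 'c': unique leftmost derivation
Unambiguous


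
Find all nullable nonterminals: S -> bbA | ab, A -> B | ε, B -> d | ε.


A nonterminal is nullable iff some alternative derives ε (directly, or every symbol in it is nullable)
Nullable: {A, B}


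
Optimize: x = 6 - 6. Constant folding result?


6 - 6 = 0 at compile time
Optimized: x = 0


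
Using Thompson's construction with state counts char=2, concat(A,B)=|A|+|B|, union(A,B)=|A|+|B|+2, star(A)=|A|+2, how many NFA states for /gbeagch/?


Syntax tree has 7 char leaf(s), 0 union(s), 0 star(s)
chars contribute 7×2 = 14; each union adds +2; each star adds +2
Total: 14 + 0 + 0 = 14 states


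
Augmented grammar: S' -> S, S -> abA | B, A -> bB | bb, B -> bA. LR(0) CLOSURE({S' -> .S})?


Start: S' -> .S
For each item with dot before a nonterminal B, add B -> .γ for every B-production
Closure: [S' -> .S, S -> .abA, S -> .B, B -> .bA]


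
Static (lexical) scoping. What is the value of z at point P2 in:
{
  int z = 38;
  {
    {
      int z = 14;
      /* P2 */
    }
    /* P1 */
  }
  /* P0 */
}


z declared in the same block as P2
z = 14


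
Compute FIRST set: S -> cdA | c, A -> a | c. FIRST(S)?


Per alternative of S: FIRST(cdA) = {c}; FIRST(c) = {c}
FIRST(S) = {c}


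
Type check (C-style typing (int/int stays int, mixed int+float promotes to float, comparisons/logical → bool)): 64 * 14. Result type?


Operand types: int * int
Rule: mixed int/float promotes to float; int/int stays int
Result type: int


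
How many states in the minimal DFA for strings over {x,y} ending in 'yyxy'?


Track the longest suffix of input matching a prefix of 'yyxy': 5 classes (prefixes of length 0..4)
Minimal DFA: 5 states


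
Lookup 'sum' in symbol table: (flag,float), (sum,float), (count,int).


Lookup 'sum' → type float


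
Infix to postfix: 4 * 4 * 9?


Left to right (same or higher precedence on left)
Postfix: 4 4 * 9 *


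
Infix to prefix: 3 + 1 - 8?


left-to-right (same/higher precedence on left): tree is (- (+ 3 1) 8)
Prefix: - + 3 1 8


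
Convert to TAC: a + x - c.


Break into single-operator statements:
t1 = a + x
t2 = t1 - c


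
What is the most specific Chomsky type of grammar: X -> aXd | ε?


Single nonterminal LHS, but a^n d^n is not regular
Classification: Type 2 (Context-Free)


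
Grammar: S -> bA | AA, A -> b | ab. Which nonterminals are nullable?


A nonterminal is nullable iff some alternative derives ε (directly, or every symbol in it is nullable)
Nullable: {}


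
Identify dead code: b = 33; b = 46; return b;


first assignment to b is overwritten before any read
Dead: 'b = 33'


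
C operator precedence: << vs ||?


'<<' is shift (level 8); '||' is logical OR (level 1)
Higher level binds tighter
'<<' has higher precedence than '||'


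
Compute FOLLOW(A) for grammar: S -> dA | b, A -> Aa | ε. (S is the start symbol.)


$ ∈ FOLLOW(S). For each A -> αBβ: add FIRST(β)\{ε} to FOLLOW(B); if β nullable, add FOLLOW(A).
FOLLOW(A) = {$, a}


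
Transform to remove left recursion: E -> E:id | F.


Left-recursive alternatives: E:id; non-recursive: F
Introduce E': E -> FE', E' -> :idE' | ε


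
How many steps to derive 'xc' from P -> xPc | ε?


Derivation: P => xPc => xc
Steps: 2


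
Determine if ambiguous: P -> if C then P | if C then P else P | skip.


dangling else: 'if C then if C then skip else skip' parses two ways
Ambiguous


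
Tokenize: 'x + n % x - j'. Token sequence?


Scan left to right, longest-match per lexeme
Tokens: ID(x), OP(+), ID(n), OP(%), ID(x), OP(-), ID(j)


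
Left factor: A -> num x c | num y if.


Common prefix: 'num'
Factored: A -> num A', A' -> x c | y if


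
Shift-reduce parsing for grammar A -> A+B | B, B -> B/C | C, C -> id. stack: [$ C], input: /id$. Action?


'C' (not preceded by B/) is the handle for B -> C
Action: reduce (B -> C)


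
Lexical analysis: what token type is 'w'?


Pattern: letter/underscore followed by alphanumerics, not a keyword
Type: IDENTIFIER


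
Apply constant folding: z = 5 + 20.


5 + 20 = 25 at compile time
Optimized: z = 25


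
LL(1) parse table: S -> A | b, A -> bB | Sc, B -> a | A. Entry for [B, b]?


For [B, b]: 'b' ∈ FIRST(A)
Entry: B -> A


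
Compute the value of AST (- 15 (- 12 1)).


Evaluate inner: (- 12 1) = 11
Evaluate root: (- 15 11) = 4
Result: 4


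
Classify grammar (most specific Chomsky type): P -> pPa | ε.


Single nonterminal LHS, but p^n a^n is not regular
Classification: Type 2 (Context-Free)


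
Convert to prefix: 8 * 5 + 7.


left-to-right (same/higher precedence on left): tree is (+ (* 8 5) 7)
Prefix: + * 8 5 7


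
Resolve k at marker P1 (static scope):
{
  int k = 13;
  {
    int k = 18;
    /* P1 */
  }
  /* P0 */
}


k declared in the same block as P1
k = 18


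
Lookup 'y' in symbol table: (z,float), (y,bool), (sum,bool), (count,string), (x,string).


Lookup 'y' → type bool


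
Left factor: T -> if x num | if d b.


Common prefix: 'if'
Factored: T -> if T', T' -> x num | d b


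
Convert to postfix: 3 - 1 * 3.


* has higher precedence, evaluate 1*3 first
Postfix: 3 1 3 * -


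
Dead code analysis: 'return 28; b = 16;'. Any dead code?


statement follows a return and is unreachable
Dead: 'b = 16'


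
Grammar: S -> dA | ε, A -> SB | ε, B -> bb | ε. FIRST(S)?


Per alternative of S: FIRST(dA) = {d}; FIRST(ε) = {ε}
FIRST(S) = {d, ε}


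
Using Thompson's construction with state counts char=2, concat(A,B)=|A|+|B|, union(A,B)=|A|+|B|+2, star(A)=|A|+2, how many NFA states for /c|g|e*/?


Syntax tree has 3 char leaf(s), 2 union(s), 1 star(s)
chars contribute 3×2 = 6; each union adds +2; each star adds +2
Total: 6 + 4 + 2 = 12 states


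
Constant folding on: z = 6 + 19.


6 + 19 = 25 at compile time
Optimized: z = 25


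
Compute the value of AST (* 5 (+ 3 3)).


Evaluate inner: (+ 3 3) = 6
Evaluate root: (* 5 6) = 30
Result: 30


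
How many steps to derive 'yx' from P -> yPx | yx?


Derivation: P => yx
Steps: 1


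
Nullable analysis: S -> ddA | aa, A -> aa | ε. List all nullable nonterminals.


A nonterminal is nullable iff some alternative derives ε (directly, or every symbol in it is nullable)
Nullable: {A}


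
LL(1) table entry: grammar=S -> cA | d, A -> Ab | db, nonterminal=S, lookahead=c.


For [S, c]: 'c' ∈ FIRST(cA)
Entry: S -> cA


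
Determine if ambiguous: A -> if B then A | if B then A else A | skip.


dangling else: 'if B then if B then skip else skip' parses two ways
Ambiguous


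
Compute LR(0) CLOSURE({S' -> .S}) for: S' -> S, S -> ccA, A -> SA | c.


Start: S' -> .S
For each item with dot before a nonterminal B, add B -> .γ for every B-production
Closure: [S' -> .S, S -> .ccA]


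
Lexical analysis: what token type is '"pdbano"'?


Pattern: double-quoted sequence
Type: STRING_LITERAL


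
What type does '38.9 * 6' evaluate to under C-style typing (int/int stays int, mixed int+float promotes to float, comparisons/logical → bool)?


Operand types: float * int
Rule: mixed int/float promotes to float; int/int stays int
Result type: float


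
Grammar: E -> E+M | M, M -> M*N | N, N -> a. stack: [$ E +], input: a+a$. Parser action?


no handle ('E+' is not any RHS); shift 'a'
Action: shift


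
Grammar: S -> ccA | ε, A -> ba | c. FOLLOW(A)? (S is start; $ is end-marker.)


$ ∈ FOLLOW(S). For each A -> αBβ: add FIRST(β)\{ε} to FOLLOW(B); if β nullable, add FOLLOW(A).
FOLLOW(A) = {$}


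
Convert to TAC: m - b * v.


Break into single-operator statements:
t1 = b * v
t2 = m - t1


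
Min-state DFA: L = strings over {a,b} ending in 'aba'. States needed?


Track the longest suffix of input matching a prefix of 'aba': 4 classes (prefixes of length 0..3)
Minimal DFA: 4 states


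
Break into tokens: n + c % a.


Scan left to right, longest-match per lexeme
Tokens: ID(n), OP(+), ID(c), OP(%), ID(a)


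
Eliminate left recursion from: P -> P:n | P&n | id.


Left-recursive alternatives: P:n, P&n; non-recursive: id
Introduce P': P -> idP', P' -> :nP' | &nP' | ε


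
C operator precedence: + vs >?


'+' is additive (level 9); '>' is relational (level 7)
Higher level binds tighter
'+' has higher precedence than '>'


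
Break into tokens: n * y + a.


Scan left to right, longest-match per lexeme
Tokens: ID(n), OP(*), ID(y), OP(+), ID(a)


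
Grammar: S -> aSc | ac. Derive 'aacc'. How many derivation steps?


Derivation: S => aSc => aacc
Steps: 2


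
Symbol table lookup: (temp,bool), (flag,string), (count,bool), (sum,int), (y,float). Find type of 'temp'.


Lookup 'temp' → type bool


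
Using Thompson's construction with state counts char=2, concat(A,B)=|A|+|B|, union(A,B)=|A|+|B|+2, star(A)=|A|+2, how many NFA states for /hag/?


Syntax tree has 3 char leaf(s), 0 union(s), 0 star(s)
chars contribute 3×2 = 6; each union adds +2; each star adds +2
Total: 6 + 0 + 0 = 6 states


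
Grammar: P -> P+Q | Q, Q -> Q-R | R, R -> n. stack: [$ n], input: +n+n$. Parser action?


'n' on top is the handle for R -> n
Action: reduce (R -> n)


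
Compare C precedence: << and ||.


'<<' is shift (level 8); '||' is logical OR (level 1)
Higher level binds tighter
'<<' has higher precedence than '||'


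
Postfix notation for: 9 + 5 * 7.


* has higher precedence, evaluate 5*7 first
Postfix: 9 5 7 * +


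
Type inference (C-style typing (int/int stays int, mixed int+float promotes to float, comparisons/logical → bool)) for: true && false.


Operand types: bool && bool
Rule: logical operators take bool operands and yield bool
Result type: bool
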